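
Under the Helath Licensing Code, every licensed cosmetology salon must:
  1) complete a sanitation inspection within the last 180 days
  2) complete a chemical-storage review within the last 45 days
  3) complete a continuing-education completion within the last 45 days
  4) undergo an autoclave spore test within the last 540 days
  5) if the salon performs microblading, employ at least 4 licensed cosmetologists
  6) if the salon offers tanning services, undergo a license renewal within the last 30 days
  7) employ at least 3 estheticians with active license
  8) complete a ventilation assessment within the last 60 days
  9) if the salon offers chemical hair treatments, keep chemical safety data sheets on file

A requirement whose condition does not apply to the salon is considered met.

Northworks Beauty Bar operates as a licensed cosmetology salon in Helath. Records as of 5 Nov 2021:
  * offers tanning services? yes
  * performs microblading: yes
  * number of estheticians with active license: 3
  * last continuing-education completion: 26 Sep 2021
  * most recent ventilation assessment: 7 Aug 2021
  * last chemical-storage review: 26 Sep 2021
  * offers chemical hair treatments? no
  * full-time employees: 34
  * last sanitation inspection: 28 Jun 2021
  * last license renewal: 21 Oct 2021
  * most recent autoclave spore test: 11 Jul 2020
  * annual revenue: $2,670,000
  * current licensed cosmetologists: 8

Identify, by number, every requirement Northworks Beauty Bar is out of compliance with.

1. sanitation inspection 130 days ago vs limit 180 → met
2. chemical-storage review 40 days ago vs limit 45 → met
3. continuing-education completion 40 days ago vs limit 45 → met
4. autoclave spore test 482 days ago vs limit 540 → met
5. condition 'performs microblading' holds; licensed cosmetologists 8 ≥ 4 → met
6. condition 'offers tanning services' holds; license renewal 15 days ago vs limit 30 → met
7. estheticians with active license 3 ≥ 3 → met
8. ventilation assessment 90 days ago vs limit 60 → not met
9. condition 'offers chemical hair treatments' does not hold → requirement n/a → met
Not met: 8

8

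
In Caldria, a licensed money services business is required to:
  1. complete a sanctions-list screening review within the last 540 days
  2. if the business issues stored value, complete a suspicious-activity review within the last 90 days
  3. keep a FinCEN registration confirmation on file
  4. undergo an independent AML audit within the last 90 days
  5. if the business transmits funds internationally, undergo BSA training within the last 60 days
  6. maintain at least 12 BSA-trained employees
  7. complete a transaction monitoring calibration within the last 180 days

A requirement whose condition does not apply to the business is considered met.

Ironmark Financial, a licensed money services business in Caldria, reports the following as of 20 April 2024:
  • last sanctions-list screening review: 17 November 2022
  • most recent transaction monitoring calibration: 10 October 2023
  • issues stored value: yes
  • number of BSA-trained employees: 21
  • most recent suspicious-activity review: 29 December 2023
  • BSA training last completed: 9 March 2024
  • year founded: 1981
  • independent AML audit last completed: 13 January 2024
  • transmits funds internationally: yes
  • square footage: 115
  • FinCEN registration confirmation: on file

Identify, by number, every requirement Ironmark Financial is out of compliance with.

1. sanctions-list screening review 520 days ago vs limit 540 → met
2. condition 'issues stored value' holds; suspicious-activity review 113 days ago vs limit 90 → not met
3. FinCEN registration confirmation present → met
4. independent AML audit 98 days ago vs limit 90 → not met
5. condition 'transmits funds internationally' holds; BSA training 42 days ago vs limit 60 → met
6. BSA-trained employees 21 ≥ 12 → met
7. transaction monitoring calibration 193 days ago vs limit 180 → not met
Not met: 2, 4, 7

2, 4, 7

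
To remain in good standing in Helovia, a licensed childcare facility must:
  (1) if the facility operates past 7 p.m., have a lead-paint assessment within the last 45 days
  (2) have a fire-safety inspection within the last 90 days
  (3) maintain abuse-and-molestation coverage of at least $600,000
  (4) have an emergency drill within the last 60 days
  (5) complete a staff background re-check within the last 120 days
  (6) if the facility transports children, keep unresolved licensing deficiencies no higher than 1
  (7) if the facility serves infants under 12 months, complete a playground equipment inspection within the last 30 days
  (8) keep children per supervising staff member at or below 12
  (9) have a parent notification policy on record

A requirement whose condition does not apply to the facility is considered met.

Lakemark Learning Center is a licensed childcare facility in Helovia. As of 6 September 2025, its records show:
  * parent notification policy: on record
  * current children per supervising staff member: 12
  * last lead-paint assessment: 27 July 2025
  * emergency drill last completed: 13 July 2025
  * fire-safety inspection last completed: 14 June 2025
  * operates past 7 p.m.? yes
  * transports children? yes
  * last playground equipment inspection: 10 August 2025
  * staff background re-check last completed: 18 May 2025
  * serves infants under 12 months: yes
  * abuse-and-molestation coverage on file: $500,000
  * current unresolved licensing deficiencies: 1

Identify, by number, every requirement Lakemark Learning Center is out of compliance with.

1. condition 'operates past 7 p.m.' holds; lead-paint assessment 41 days ago vs limit 45 → met
2. fire-safety inspection 84 days ago vs limit 90 → met
3. abuse-and-molestation coverage $500,000 < $600,000 → not met
4. emergency drill 55 days ago vs limit 60 → met
5. staff background re-check 111 days ago vs limit 120 → met
6. condition 'transports children' holds; unresolved licensing deficiencies 1 ≤ 1 → met
7. condition 'serves infants under 12 months' holds; playground equipment inspection 27 days ago vs limit 30 → met
8. children per supervising staff member 12 ≤ 12 → met
9. parent notification policy present → met
Not met: 3

3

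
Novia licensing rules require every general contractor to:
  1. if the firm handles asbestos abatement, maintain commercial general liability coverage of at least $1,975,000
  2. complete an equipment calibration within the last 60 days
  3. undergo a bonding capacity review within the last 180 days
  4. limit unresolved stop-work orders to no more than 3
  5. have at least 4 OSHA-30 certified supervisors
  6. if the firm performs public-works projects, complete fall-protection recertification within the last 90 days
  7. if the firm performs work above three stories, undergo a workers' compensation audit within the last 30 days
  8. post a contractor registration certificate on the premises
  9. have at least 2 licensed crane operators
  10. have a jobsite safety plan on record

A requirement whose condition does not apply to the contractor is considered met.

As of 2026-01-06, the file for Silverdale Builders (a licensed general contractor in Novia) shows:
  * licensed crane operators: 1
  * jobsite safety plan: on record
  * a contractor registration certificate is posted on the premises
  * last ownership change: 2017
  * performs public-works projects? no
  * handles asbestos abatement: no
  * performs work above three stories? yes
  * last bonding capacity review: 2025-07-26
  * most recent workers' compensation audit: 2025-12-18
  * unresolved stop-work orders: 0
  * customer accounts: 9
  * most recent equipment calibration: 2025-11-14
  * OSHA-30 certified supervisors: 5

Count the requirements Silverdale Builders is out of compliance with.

1

1. condition 'handles asbestos abatement' does not hold → requirement n/a → met
2. equipment calibration 53 days ago vs limit 60 → met
3. bonding capacity review 164 days ago vs limit 180 → met
4. unresolved stop-work orders 0 ≤ 3 → met
5. OSHA-30 certified supervisors 5 ≥ 4 → met
6. condition 'performs public-works projects' does not hold → requirement n/a → met
7. condition 'performs work above three stories' holds; workers' compensation audit 19 days ago vs limit 30 → met
8. contractor registration certificate present → met
9. licensed crane operators 1 < 2 → not met
10. jobsite safety plan present → met
Not met: 1 of 10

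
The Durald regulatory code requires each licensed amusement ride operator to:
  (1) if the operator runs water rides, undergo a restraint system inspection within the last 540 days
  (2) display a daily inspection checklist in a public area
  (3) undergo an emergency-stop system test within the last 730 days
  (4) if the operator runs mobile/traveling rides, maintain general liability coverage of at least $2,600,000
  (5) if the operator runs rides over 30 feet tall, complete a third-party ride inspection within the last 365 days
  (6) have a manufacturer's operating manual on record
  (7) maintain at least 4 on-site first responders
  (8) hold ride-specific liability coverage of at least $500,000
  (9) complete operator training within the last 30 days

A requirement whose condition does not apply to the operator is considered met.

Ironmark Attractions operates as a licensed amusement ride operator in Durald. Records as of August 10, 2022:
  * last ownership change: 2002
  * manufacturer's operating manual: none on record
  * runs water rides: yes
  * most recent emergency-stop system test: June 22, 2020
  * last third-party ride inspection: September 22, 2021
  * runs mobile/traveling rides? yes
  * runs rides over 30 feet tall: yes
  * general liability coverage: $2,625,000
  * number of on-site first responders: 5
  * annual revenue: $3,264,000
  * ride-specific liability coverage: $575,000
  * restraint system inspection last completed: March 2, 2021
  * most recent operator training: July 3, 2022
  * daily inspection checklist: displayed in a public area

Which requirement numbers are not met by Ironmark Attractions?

3, 6, 9

1. condition 'runs water rides' holds; restraint system inspection 526 days ago vs limit 540 → met
2. daily inspection checklist present → met
3. emergency-stop system test 779 days ago vs limit 730 → not met
4. condition 'runs mobile/traveling rides' holds; general liability coverage $2,625,000 ≥ $2,600,000 → met
5. condition 'runs rides over 30 feet tall' holds; third-party ride inspection 322 days ago vs limit 365 → met
6. manufacturer's operating manual absent → not met
7. on-site first responders 5 ≥ 4 → met
8. ride-specific liability coverage $575,000 ≥ $500,000 → met
9. operator training 38 days ago vs limit 30 → not met
Not met: 3, 6, 9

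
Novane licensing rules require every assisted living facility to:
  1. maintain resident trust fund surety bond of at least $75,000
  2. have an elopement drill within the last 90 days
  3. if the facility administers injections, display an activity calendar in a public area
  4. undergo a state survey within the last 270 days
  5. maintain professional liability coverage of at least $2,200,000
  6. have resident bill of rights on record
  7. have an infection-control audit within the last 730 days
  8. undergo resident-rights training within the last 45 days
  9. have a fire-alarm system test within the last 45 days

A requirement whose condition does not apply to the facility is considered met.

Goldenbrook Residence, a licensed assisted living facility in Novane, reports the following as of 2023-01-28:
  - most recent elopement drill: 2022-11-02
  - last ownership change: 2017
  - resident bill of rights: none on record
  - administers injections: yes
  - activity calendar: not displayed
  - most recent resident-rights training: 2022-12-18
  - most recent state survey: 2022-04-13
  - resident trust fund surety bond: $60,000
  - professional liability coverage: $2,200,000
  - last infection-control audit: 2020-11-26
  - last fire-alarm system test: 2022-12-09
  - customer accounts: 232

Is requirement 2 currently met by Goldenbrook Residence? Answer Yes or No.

Yes

2. elopement drill 87 days ago vs limit 90 → met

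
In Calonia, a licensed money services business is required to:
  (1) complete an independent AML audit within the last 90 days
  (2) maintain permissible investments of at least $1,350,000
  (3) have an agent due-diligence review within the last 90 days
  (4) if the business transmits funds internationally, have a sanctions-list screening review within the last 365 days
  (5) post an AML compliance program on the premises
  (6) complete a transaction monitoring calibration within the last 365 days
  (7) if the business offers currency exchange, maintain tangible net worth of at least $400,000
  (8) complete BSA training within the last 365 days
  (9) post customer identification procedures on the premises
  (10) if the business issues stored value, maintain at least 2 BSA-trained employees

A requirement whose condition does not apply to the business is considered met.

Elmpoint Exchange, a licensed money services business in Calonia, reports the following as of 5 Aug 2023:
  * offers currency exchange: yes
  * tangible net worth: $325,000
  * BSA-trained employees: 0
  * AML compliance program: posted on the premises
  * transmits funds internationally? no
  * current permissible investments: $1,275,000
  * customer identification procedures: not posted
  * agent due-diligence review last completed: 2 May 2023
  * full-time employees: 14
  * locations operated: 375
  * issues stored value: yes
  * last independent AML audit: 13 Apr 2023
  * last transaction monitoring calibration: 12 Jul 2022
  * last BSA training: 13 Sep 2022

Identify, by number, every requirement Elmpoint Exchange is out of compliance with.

1, 2, 3, 6, 7, 9, 10

1. independent AML audit 114 days ago vs limit 90 → not met
2. permissible investments $1,275,000 < $1,350,000 → not met
3. agent due-diligence review 95 days ago vs limit 90 → not met
4. condition 'transmits funds internationally' does not hold → requirement n/a → met
5. AML compliance program present → met
6. transaction monitoring calibration 389 days ago vs limit 365 → not met
7. condition 'offers currency exchange' holds; tangible net worth $325,000 < $400,000 → not met
8. BSA training 326 days ago vs limit 365 → met
9. customer identification procedures absent → not met
10. condition 'issues stored value' holds; BSA-trained employees 0 < 2 → not met
Not met: 1, 2, 3, 6, 7, 9, 10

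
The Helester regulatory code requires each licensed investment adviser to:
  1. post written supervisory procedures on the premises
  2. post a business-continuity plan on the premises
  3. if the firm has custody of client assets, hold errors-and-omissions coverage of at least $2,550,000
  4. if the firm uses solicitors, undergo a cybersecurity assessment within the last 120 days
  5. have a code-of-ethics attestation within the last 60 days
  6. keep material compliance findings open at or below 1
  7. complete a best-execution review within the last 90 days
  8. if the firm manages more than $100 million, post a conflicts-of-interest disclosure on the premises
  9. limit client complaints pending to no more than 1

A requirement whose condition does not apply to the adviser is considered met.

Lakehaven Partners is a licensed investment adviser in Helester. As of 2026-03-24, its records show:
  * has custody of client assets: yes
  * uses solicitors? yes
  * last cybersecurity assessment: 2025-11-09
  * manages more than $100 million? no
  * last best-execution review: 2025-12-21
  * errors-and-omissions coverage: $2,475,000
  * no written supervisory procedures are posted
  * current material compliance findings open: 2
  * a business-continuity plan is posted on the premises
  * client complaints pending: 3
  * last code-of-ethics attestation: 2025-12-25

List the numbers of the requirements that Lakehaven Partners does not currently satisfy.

1, 3, 4, 5, 6, 7, 9

1. written supervisory procedures absent → not met
2. business-continuity plan present → met
3. condition 'has custody of client assets' holds; errors-and-omissions coverage $2,475,000 < $2,550,000 → not met
4. condition 'uses solicitors' holds; cybersecurity assessment 135 days ago vs limit 120 → not met
5. code-of-ethics attestation 89 days ago vs limit 60 → not met
6. material compliance findings open 2 > 1 → not met
7. best-execution review 93 days ago vs limit 90 → not met
8. condition 'manages more than $100 million' does not hold → requirement n/a → met
9. client complaints pending 3 > 1 → not met
Not met: 1, 3, 4, 5, 6, 7, 9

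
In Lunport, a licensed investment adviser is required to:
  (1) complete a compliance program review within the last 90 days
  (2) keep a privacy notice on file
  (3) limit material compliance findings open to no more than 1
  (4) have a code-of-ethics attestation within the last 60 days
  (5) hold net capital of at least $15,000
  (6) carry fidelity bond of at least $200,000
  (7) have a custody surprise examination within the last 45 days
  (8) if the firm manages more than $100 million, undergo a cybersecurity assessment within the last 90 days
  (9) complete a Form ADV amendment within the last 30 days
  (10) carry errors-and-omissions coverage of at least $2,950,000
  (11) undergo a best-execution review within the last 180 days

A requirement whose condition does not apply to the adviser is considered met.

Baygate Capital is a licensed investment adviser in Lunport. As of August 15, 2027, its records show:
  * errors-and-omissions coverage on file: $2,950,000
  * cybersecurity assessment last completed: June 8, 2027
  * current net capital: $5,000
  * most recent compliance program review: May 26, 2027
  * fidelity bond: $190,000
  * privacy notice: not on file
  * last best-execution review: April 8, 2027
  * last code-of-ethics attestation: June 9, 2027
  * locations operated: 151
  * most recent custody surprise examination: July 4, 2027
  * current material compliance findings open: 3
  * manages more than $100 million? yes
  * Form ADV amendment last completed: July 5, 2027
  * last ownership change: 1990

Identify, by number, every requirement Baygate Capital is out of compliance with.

2, 3, 4, 5, 6, 9

1. compliance program review 81 days ago vs limit 90 → met
2. privacy notice absent → not met
3. material compliance findings open 3 > 1 → not met
4. code-of-ethics attestation 67 days ago vs limit 60 → not met
5. net capital $5,000 < $15,000 → not met
6. fidelity bond $190,000 < $200,000 → not met
7. custody surprise examination 42 days ago vs limit 45 → met
8. condition 'manages more than $100 million' holds; cybersecurity assessment 68 days ago vs limit 90 → met
9. Form ADV amendment 41 days ago vs limit 30 → not met
10. errors-and-omissions coverage $2,950,000 ≥ $2,950,000 → met
11. best-execution review 129 days ago vs limit 180 → met
Not met: 2, 3, 4, 5, 6, 9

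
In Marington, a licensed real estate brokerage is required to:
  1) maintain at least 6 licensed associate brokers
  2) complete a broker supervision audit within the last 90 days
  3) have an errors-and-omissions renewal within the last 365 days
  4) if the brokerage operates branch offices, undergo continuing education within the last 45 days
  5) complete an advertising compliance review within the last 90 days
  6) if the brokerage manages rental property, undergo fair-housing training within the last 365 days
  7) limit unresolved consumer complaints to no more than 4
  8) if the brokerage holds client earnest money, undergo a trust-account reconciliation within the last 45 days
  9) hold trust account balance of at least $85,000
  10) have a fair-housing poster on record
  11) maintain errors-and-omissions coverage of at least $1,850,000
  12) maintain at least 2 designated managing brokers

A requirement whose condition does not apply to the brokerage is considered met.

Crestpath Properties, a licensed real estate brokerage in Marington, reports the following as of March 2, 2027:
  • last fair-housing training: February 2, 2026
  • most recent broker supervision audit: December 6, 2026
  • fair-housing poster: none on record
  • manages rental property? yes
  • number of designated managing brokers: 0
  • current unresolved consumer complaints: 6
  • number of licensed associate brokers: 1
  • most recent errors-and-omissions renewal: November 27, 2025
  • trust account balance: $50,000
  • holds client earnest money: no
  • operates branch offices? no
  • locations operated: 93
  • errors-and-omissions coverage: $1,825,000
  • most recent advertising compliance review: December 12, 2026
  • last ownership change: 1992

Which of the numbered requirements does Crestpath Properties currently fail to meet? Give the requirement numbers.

1, 3, 6, 7, 9, 10, 11, 12

1. licensed associate brokers 1 < 6 → not met
2. broker supervision audit 86 days ago vs limit 90 → met
3. errors-and-omissions renewal 460 days ago vs limit 365 → not met
4. condition 'operates branch offices' does not hold → requirement n/a → met
5. advertising compliance review 80 days ago vs limit 90 → met
6. condition 'manages rental property' holds; fair-housing training 393 days ago vs limit 365 → not met
7. unresolved consumer complaints 6 > 4 → not met
8. condition 'holds client earnest money' does not hold → requirement n/a → met
9. trust account balance $50,000 < $85,000 → not met
10. fair-housing poster absent → not met
11. errors-and-omissions coverage $1,825,000 < $1,850,000 → not met
12. designated managing brokers 0 < 2 → not met
Not met: 1, 3, 6, 7, 9, 10, 11, 12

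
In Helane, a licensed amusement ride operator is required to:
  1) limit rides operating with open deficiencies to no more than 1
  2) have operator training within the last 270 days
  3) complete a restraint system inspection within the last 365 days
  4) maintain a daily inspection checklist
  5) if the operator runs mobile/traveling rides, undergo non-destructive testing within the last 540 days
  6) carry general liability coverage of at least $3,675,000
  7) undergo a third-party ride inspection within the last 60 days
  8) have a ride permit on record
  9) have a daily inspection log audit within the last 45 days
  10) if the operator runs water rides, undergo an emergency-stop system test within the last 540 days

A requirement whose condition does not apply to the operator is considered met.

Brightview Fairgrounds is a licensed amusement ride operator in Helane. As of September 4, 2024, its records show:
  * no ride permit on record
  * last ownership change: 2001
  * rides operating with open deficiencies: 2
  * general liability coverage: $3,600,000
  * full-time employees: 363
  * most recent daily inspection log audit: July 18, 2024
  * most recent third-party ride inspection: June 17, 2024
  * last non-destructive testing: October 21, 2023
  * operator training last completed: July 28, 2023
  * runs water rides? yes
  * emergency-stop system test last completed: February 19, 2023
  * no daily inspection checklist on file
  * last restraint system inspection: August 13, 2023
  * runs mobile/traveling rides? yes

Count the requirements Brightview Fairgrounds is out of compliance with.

1. rides operating with open deficiencies 2 > 1 → not met
2. operator training 404 days ago vs limit 270 → not met
3. restraint system inspection 388 days ago vs limit 365 → not met
4. daily inspection checklist absent → not met
5. condition 'runs mobile/traveling rides' holds; non-destructive testing 319 days ago vs limit 540 → met
6. general liability coverage $3,600,000 < $3,675,000 → not met
7. third-party ride inspection 79 days ago vs limit 60 → not met
8. ride permit absent → not met
9. daily inspection log audit 48 days ago vs limit 45 → not met
10. condition 'runs water rides' holds; emergency-stop system test 563 days ago vs limit 540 → not met
Not met: 9 of 10

9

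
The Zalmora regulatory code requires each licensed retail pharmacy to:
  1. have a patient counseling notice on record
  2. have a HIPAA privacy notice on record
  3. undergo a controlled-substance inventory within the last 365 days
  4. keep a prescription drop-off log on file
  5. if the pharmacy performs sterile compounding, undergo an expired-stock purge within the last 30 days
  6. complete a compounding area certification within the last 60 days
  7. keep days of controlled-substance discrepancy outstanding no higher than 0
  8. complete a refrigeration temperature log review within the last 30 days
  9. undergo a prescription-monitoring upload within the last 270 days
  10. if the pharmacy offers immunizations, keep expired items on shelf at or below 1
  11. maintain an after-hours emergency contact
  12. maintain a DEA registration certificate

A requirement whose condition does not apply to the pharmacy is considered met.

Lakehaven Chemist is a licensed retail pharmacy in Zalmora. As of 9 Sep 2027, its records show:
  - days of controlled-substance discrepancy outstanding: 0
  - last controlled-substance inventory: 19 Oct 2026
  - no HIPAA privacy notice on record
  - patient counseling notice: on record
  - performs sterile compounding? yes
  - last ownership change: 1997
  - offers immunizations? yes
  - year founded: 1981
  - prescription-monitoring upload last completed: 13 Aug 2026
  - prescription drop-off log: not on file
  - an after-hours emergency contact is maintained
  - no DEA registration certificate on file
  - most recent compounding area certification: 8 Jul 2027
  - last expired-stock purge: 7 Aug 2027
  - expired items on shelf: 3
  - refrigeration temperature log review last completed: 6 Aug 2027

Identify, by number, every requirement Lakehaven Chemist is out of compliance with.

1. patient counseling notice present → met
2. HIPAA privacy notice absent → not met
3. controlled-substance inventory 325 days ago vs limit 365 → met
4. prescription drop-off log absent → not met
5. condition 'performs sterile compounding' holds; expired-stock purge 33 days ago vs limit 30 → not met
6. compounding area certification 63 days ago vs limit 60 → not met
7. days of controlled-substance discrepancy outstanding 0 ≤ 0 → met
8. refrigeration temperature log review 34 days ago vs limit 30 → not met
9. prescription-monitoring upload 392 days ago vs limit 270 → not met
10. condition 'offers immunizations' holds; expired items on shelf 3 > 1 → not met
11. after-hours emergency contact present → met
12. DEA registration certificate absent → not met
Not met: 2, 4, 5, 6, 8, 9, 10, 12

2, 4, 5, 6, 8, 9, 10, 12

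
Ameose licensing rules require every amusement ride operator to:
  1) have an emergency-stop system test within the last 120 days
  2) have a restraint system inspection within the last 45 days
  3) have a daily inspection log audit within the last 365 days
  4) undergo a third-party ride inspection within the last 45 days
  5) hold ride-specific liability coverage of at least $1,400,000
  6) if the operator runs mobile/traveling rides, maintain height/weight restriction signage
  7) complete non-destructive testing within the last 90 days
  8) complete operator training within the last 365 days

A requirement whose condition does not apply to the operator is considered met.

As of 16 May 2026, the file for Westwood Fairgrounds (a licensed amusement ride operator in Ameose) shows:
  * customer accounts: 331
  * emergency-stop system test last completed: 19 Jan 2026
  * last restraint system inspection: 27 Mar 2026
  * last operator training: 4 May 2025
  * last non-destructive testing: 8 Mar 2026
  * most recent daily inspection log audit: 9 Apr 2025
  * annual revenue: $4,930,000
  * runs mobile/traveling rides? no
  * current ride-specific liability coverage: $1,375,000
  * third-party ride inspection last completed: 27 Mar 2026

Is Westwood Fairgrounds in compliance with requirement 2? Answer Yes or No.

2. restraint system inspection 50 days ago vs limit 45 → not met

No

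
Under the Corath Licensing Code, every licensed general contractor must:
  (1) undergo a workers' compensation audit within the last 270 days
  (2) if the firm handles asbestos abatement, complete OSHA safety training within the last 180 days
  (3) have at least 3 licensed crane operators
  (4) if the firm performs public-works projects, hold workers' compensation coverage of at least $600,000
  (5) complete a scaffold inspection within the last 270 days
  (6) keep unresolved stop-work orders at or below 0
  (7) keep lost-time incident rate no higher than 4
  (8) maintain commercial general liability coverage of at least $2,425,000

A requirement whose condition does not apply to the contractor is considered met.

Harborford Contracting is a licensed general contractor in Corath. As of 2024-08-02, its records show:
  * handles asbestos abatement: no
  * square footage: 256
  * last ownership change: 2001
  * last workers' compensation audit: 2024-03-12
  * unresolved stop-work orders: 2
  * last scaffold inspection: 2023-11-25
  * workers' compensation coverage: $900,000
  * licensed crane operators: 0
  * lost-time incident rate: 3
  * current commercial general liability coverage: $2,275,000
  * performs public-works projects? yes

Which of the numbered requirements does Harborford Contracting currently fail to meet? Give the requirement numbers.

3, 6, 8

1. workers' compensation audit 143 days ago vs limit 270 → met
2. condition 'handles asbestos abatement' does not hold → requirement n/a → met
3. licensed crane operators 0 < 3 → not met
4. condition 'performs public-works projects' holds; workers' compensation coverage $900,000 ≥ $600,000 → met
5. scaffold inspection 251 days ago vs limit 270 → met
6. unresolved stop-work orders 2 > 0 → not met
7. lost-time incident rate 3 ≤ 4 → met
8. commercial general liability coverage $2,275,000 < $2,425,000 → not met
Not met: 3, 6, 8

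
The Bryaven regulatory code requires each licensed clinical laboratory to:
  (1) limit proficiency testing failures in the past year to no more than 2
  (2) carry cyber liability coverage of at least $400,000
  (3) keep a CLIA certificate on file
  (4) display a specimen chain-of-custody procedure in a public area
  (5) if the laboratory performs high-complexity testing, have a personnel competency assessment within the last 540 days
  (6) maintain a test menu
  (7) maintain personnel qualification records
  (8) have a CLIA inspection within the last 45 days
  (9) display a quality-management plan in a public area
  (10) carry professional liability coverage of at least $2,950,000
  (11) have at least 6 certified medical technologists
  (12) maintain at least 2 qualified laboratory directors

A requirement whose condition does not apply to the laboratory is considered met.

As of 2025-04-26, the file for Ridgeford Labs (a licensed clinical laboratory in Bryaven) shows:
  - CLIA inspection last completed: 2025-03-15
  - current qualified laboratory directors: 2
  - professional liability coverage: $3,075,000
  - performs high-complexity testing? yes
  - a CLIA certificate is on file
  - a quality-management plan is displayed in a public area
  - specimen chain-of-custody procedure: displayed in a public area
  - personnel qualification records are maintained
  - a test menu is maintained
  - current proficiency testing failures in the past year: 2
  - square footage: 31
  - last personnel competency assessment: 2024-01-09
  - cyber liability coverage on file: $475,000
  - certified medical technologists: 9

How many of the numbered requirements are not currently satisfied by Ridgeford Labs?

1. proficiency testing failures in the past year 2 ≤ 2 → met
2. cyber liability coverage $475,000 ≥ $400,000 → met
3. CLIA certificate present → met
4. specimen chain-of-custody procedure present → met
5. condition 'performs high-complexity testing' holds; personnel competency assessment 473 days ago vs limit 540 → met
6. test menu present → met
7. personnel qualification records present → met
8. CLIA inspection 42 days ago vs limit 45 → met
9. quality-management plan present → met
10. professional liability coverage $3,075,000 ≥ $2,950,000 → met
11. certified medical technologists 9 ≥ 6 → met
12. qualified laboratory directors 2 ≥ 2 → met
Not met: 0 of 12

0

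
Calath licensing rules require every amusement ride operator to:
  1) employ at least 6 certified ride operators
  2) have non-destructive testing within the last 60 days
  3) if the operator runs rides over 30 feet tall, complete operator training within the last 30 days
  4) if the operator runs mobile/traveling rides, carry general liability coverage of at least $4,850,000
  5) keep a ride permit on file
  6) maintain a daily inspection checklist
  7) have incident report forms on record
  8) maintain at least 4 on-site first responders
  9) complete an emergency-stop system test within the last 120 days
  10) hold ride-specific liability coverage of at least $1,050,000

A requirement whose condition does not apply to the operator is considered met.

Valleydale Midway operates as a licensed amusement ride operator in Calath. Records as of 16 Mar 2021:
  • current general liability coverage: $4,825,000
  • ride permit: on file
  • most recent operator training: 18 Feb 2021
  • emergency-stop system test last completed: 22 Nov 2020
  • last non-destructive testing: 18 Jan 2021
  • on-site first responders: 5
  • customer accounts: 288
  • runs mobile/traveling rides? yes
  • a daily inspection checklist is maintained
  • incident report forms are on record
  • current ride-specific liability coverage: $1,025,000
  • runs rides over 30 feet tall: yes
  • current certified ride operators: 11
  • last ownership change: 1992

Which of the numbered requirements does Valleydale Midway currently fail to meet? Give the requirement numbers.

1. certified ride operators 11 ≥ 6 → met
2. non-destructive testing 57 days ago vs limit 60 → met
3. condition 'runs rides over 30 feet tall' holds; operator training 26 days ago vs limit 30 → met
4. condition 'runs mobile/traveling rides' holds; general liability coverage $4,825,000 < $4,850,000 → not met
5. ride permit present → met
6. daily inspection checklist present → met
7. incident report forms present → met
8. on-site first responders 5 ≥ 4 → met
9. emergency-stop system test 114 days ago vs limit 120 → met
10. ride-specific liability coverage $1,025,000 < $1,050,000 → not met
Not met: 4, 10

4, 10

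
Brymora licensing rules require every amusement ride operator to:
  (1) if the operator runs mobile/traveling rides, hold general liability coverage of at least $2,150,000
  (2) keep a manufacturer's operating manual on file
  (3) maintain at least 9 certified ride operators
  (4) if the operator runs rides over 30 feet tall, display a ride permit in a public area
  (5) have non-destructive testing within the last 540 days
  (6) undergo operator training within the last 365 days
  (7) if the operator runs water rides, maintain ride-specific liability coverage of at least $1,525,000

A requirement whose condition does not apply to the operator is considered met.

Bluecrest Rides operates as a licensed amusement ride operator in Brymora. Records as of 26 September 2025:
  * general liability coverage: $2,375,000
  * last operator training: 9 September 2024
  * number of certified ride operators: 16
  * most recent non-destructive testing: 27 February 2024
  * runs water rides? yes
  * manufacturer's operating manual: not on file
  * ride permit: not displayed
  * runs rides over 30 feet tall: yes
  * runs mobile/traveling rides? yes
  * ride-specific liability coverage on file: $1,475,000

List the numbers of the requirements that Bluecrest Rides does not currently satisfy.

2, 4, 5, 6, 7

1. condition 'runs mobile/traveling rides' holds; general liability coverage $2,375,000 ≥ $2,150,000 → met
2. manufacturer's operating manual absent → not met
3. certified ride operators 16 ≥ 9 → met
4. condition 'runs rides over 30 feet tall' holds; ride permit absent → not met
5. non-destructive testing 577 days ago vs limit 540 → not met
6. operator training 382 days ago vs limit 365 → not met
7. condition 'runs water rides' holds; ride-specific liability coverage $1,475,000 < $1,525,000 → not met
Not met: 2, 4, 5, 6, 7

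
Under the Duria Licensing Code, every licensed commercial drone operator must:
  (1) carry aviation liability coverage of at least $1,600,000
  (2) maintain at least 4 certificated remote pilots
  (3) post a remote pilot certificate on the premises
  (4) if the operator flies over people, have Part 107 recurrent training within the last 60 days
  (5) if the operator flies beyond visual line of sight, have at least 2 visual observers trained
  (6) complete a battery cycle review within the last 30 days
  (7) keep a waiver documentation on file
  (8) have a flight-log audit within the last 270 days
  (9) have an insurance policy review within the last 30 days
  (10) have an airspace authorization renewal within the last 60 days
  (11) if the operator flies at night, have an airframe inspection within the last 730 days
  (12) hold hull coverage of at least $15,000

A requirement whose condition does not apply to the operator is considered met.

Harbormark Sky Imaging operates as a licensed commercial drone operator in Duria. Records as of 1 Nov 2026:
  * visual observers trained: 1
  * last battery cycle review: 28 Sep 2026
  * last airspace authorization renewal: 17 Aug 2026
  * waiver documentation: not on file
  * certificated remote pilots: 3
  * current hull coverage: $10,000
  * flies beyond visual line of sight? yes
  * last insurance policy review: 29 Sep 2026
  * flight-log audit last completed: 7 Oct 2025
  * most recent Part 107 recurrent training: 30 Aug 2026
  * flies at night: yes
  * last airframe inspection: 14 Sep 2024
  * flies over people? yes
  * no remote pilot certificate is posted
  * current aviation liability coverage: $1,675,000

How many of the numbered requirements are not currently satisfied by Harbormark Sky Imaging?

1. aviation liability coverage $1,675,000 ≥ $1,600,000 → met
2. certificated remote pilots 3 < 4 → not met
3. remote pilot certificate absent → not met
4. condition 'flies over people' holds; Part 107 recurrent training 63 days ago vs limit 60 → not met
5. condition 'flies beyond visual line of sight' holds; visual observers trained 1 < 2 → not met
6. battery cycle review 34 days ago vs limit 30 → not met
7. waiver documentation absent → not met
8. flight-log audit 390 days ago vs limit 270 → not met
9. insurance policy review 33 days ago vs limit 30 → not met
10. airspace authorization renewal 76 days ago vs limit 60 → not met
11. condition 'flies at night' holds; airframe inspection 778 days ago vs limit 730 → not met
12. hull coverage $10,000 < $15,000 → not met
Not met: 11 of 12

11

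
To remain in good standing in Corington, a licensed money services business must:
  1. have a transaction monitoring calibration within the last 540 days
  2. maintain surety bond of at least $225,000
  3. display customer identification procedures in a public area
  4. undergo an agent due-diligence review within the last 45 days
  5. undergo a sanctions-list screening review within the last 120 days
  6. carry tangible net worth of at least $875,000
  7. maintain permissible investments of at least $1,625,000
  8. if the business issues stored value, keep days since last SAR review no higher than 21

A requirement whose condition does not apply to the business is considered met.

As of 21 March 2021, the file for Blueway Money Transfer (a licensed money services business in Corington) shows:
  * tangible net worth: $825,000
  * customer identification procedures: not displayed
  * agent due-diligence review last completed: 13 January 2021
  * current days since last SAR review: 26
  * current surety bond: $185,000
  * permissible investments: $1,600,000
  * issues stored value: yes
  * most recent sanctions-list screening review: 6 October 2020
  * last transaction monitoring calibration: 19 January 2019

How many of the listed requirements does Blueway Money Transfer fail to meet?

1. transaction monitoring calibration 792 days ago vs limit 540 → not met
2. surety bond $185,000 < $225,000 → not met
3. customer identification procedures absent → not met
4. agent due-diligence review 67 days ago vs limit 45 → not met
5. sanctions-list screening review 166 days ago vs limit 120 → not met
6. tangible net worth $825,000 < $875,000 → not met
7. permissible investments $1,600,000 < $1,625,000 → not met
8. condition 'issues stored value' holds; days since last SAR review 26 > 21 → not met
Not met: 8 of 8

8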